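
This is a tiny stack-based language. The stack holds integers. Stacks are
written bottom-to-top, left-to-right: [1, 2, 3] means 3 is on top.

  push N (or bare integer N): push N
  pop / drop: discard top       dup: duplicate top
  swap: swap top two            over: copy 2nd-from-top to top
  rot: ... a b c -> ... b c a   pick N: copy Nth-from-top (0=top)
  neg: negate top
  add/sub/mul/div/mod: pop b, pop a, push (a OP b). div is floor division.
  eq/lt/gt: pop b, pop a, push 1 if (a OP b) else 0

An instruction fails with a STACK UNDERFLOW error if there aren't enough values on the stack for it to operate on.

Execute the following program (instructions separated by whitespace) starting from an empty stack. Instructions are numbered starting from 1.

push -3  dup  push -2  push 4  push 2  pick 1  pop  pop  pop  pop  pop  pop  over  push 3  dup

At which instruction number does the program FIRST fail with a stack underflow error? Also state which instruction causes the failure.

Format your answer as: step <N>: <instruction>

Step 1 ('push -3'): stack = [-3], depth = 1
Step 2 ('dup'): stack = [-3, -3], depth = 2
Step 3 ('push -2'): stack = [-3, -3, -2], depth = 3
Step 4 ('push 4'): stack = [-3, -3, -2, 4], depth = 4
Step 5 ('push 2'): stack = [-3, -3, -2, 4, 2], depth = 5
Step 6 ('pick 1'): stack = [-3, -3, -2, 4, 2, 4], depth = 6
Step 7 ('pop'): stack = [-3, -3, -2, 4, 2], depth = 5
Step 8 ('pop'): stack = [-3, -3, -2, 4], depth = 4
Step 9 ('pop'): stack = [-3, -3, -2], depth = 3
Step 10 ('pop'): stack = [-3, -3], depth = 2
Step 11 ('pop'): stack = [-3], depth = 1
Step 12 ('pop'): stack = [], depth = 0
Step 13 ('over'): needs 2 value(s) but depth is 0 — STACK UNDERFLOW

Answer: step 13: over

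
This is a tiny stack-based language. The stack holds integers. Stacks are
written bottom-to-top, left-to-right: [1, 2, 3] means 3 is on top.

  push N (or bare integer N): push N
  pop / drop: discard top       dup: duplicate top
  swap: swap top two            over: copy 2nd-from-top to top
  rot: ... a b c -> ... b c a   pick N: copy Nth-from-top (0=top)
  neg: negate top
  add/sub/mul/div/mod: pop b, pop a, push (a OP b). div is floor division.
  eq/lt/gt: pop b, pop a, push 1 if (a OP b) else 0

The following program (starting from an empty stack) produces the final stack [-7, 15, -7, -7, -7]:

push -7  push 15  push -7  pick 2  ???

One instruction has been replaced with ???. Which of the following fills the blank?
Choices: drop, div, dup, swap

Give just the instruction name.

Stack before ???: [-7, 15, -7, -7]
Stack after ???:  [-7, 15, -7, -7, -7]
Checking each choice:
  drop: produces [-7, 15, -7]
  div: produces [-7, 15, 1]
  dup: MATCH
  swap: produces [-7, 15, -7, -7]


Answer: dup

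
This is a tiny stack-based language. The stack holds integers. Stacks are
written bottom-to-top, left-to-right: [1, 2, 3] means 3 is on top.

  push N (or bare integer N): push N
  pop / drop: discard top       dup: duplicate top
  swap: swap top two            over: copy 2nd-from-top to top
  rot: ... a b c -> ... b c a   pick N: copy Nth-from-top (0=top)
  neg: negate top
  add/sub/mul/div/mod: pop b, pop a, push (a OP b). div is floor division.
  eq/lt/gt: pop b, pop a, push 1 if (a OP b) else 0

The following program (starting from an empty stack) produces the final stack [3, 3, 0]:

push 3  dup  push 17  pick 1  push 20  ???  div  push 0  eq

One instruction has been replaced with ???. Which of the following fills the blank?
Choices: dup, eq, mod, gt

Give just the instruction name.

Stack before ???: [3, 3, 17, 3, 20]
Stack after ???:  [3, 3, 17, 3]
Checking each choice:
  dup: produces [3, 3, 17, 3, 0]
  eq: division by zero
  mod: MATCH
  gt: division by zero


Answer: mod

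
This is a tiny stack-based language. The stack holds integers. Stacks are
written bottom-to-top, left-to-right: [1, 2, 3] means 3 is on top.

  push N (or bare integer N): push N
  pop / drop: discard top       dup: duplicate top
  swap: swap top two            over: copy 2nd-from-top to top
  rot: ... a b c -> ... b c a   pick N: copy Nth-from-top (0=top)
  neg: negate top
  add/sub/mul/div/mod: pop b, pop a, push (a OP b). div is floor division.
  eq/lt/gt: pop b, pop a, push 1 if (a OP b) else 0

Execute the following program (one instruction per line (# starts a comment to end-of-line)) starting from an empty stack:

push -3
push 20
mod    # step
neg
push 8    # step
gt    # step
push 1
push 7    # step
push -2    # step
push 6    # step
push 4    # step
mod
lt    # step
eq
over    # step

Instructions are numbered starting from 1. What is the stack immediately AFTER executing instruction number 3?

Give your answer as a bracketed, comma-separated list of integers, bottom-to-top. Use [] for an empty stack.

Step 1 ('push -3'): [-3]
Step 2 ('push 20'): [-3, 20]
Step 3 ('mod'): [17]

Answer: [17]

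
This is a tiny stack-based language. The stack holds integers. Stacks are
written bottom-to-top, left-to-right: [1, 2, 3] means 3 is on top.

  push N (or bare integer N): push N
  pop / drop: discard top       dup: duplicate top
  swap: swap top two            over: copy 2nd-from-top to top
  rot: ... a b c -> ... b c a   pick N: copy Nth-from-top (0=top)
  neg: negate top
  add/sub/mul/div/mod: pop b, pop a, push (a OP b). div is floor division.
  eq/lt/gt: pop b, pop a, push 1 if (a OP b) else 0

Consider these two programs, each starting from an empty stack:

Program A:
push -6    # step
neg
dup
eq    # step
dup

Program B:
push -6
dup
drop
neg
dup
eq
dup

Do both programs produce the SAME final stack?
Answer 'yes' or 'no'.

Program A trace:
  After 'push -6': [-6]
  After 'neg': [6]
  After 'dup': [6, 6]
  After 'eq': [1]
  After 'dup': [1, 1]
Program A final stack: [1, 1]

Program B trace:
  After 'push -6': [-6]
  After 'dup': [-6, -6]
  After 'drop': [-6]
  After 'neg': [6]
  After 'dup': [6, 6]
  After 'eq': [1]
  After 'dup': [1, 1]
Program B final stack: [1, 1]
Same: yes

Answer: yes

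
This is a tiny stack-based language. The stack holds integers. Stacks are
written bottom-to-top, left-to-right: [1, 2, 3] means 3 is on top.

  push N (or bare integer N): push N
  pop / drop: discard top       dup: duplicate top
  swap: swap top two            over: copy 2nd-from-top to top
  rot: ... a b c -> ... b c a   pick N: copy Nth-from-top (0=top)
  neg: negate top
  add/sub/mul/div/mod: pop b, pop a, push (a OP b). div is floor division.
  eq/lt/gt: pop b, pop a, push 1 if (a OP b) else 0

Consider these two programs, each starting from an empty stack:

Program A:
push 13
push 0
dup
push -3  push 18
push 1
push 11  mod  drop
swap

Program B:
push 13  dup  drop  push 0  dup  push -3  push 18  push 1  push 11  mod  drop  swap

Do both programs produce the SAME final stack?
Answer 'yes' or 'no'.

Program A trace:
  After 'push 13': [13]
  After 'push 0': [13, 0]
  After 'dup': [13, 0, 0]
  After 'push -3': [13, 0, 0, -3]
  After 'push 18': [13, 0, 0, -3, 18]
  After 'push 1': [13, 0, 0, -3, 18, 1]
  After 'push 11': [13, 0, 0, -3, 18, 1, 11]
  After 'mod': [13, 0, 0, -3, 18, 1]
  After 'drop': [13, 0, 0, -3, 18]
  After 'swap': [13, 0, 0, 18, -3]
Program A final stack: [13, 0, 0, 18, -3]

Program B trace:
  After 'push 13': [13]
  After 'dup': [13, 13]
  After 'drop': [13]
  After 'push 0': [13, 0]
  After 'dup': [13, 0, 0]
  After 'push -3': [13, 0, 0, -3]
  After 'push 18': [13, 0, 0, -3, 18]
  After 'push 1': [13, 0, 0, -3, 18, 1]
  After 'push 11': [13, 0, 0, -3, 18, 1, 11]
  After 'mod': [13, 0, 0, -3, 18, 1]
  After 'drop': [13, 0, 0, -3, 18]
  After 'swap': [13, 0, 0, 18, -3]
Program B final stack: [13, 0, 0, 18, -3]
Same: yes

Answer: yes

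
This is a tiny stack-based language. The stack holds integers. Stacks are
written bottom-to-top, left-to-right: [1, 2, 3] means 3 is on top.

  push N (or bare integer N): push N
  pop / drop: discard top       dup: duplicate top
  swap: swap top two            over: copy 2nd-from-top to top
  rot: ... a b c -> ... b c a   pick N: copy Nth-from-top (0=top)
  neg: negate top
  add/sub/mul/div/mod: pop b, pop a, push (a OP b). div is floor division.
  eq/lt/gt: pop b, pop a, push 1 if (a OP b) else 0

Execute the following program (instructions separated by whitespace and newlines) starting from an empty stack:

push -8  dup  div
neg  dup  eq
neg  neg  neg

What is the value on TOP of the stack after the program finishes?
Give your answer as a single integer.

Answer: -1

Derivation:
After 'push -8': [-8]
After 'dup': [-8, -8]
After 'div': [1]
After 'neg': [-1]
After 'dup': [-1, -1]
After 'eq': [1]
After 'neg': [-1]
After 'neg': [1]
After 'neg': [-1]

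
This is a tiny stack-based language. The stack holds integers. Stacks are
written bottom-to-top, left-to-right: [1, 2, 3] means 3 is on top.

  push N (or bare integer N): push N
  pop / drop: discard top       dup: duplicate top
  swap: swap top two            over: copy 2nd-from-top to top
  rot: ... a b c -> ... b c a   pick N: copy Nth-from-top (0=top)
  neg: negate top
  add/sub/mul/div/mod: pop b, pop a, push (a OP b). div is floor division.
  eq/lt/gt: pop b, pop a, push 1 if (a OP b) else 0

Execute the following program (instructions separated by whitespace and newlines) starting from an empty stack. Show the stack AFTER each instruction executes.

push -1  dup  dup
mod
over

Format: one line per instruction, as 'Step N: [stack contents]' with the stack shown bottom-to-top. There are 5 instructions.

Step 1: [-1]
Step 2: [-1, -1]
Step 3: [-1, -1, -1]
Step 4: [-1, 0]
Step 5: [-1, 0, -1]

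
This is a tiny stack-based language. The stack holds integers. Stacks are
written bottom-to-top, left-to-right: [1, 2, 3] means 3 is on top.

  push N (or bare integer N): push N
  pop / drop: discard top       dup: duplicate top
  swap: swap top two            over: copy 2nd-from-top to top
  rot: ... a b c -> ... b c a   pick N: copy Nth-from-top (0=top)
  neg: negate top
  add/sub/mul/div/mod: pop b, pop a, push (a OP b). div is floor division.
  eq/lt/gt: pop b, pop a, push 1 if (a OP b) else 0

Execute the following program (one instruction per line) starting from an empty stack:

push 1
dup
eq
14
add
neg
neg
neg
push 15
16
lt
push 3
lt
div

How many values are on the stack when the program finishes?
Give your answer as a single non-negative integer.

After 'push 1': stack = [1] (depth 1)
After 'dup': stack = [1, 1] (depth 2)
After 'eq': stack = [1] (depth 1)
After 'push 14': stack = [1, 14] (depth 2)
After 'add': stack = [15] (depth 1)
After 'neg': stack = [-15] (depth 1)
After 'neg': stack = [15] (depth 1)
After 'neg': stack = [-15] (depth 1)
After 'push 15': stack = [-15, 15] (depth 2)
After 'push 16': stack = [-15, 15, 16] (depth 3)
After 'lt': stack = [-15, 1] (depth 2)
After 'push 3': stack = [-15, 1, 3] (depth 3)
After 'lt': stack = [-15, 1] (depth 2)
After 'div': stack = [-15] (depth 1)

Answer: 1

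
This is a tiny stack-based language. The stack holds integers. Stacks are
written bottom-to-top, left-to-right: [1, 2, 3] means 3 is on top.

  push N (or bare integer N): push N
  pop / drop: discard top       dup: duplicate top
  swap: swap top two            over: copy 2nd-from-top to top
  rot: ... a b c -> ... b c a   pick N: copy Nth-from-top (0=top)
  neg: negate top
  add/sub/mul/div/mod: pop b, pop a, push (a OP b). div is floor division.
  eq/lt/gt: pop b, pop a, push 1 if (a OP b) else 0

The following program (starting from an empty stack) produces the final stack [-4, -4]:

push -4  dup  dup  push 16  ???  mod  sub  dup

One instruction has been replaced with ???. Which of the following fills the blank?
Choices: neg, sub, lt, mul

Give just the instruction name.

Stack before ???: [-4, -4, -4, 16]
Stack after ???:  [-4, -4, 1]
Checking each choice:
  neg: produces [-4, 0, 0]
  sub: produces [0, 0]
  lt: MATCH
  mul: produces [0, 0]


Answer: lt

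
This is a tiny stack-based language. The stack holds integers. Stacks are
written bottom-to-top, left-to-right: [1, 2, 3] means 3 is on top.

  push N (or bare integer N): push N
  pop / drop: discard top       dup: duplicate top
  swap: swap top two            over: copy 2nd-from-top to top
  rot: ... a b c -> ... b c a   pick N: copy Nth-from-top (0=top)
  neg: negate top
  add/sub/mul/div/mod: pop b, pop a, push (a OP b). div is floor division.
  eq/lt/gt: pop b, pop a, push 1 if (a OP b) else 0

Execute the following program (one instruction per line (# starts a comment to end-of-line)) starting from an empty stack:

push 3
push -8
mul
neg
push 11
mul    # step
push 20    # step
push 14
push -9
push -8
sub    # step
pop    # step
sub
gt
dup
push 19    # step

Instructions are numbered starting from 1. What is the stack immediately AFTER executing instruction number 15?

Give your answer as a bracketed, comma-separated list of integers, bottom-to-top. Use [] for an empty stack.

Step 1 ('push 3'): [3]
Step 2 ('push -8'): [3, -8]
Step 3 ('mul'): [-24]
Step 4 ('neg'): [24]
Step 5 ('push 11'): [24, 11]
Step 6 ('mul'): [264]
Step 7 ('push 20'): [264, 20]
Step 8 ('push 14'): [264, 20, 14]
Step 9 ('push -9'): [264, 20, 14, -9]
Step 10 ('push -8'): [264, 20, 14, -9, -8]
Step 11 ('sub'): [264, 20, 14, -1]
Step 12 ('pop'): [264, 20, 14]
Step 13 ('sub'): [264, 6]
Step 14 ('gt'): [1]
Step 15 ('dup'): [1, 1]

Answer: [1, 1]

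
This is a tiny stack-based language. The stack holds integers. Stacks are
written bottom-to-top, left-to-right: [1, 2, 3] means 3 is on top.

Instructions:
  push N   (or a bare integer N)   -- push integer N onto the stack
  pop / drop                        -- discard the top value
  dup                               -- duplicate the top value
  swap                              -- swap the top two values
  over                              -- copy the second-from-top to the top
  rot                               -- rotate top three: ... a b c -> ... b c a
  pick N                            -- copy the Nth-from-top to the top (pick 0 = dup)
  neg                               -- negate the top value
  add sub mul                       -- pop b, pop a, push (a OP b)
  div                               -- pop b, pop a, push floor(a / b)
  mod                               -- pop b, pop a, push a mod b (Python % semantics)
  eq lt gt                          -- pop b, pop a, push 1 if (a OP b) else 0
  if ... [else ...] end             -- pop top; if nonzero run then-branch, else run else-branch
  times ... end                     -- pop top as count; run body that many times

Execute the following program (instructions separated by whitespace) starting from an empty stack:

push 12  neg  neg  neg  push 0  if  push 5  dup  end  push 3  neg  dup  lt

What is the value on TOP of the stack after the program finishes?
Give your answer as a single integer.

Answer: 0

Derivation:
After 'push 12': [12]
After 'neg': [-12]
After 'neg': [12]
After 'neg': [-12]
After 'push 0': [-12, 0]
After 'if': [-12]
After 'push 3': [-12, 3]
After 'neg': [-12, -3]
After 'dup': [-12, -3, -3]
After 'lt': [-12, 0]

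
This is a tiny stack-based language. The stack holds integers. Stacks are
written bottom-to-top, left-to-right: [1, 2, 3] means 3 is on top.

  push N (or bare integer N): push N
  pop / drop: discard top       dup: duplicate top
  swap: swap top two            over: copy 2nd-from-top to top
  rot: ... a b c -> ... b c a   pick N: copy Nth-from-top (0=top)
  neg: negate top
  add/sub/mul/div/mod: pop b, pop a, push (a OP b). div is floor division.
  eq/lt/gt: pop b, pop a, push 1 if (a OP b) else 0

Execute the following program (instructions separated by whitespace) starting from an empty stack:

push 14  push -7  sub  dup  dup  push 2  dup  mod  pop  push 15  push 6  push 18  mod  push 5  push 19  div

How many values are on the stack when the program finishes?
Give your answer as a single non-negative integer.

After 'push 14': stack = [14] (depth 1)
After 'push -7': stack = [14, -7] (depth 2)
After 'sub': stack = [21] (depth 1)
After 'dup': stack = [21, 21] (depth 2)
After 'dup': stack = [21, 21, 21] (depth 3)
After 'push 2': stack = [21, 21, 21, 2] (depth 4)
After 'dup': stack = [21, 21, 21, 2, 2] (depth 5)
After 'mod': stack = [21, 21, 21, 0] (depth 4)
After 'pop': stack = [21, 21, 21] (depth 3)
After 'push 15': stack = [21, 21, 21, 15] (depth 4)
After 'push 6': stack = [21, 21, 21, 15, 6] (depth 5)
After 'push 18': stack = [21, 21, 21, 15, 6, 18] (depth 6)
After 'mod': stack = [21, 21, 21, 15, 6] (depth 5)
After 'push 5': stack = [21, 21, 21, 15, 6, 5] (depth 6)
After 'push 19': stack = [21, 21, 21, 15, 6, 5, 19] (depth 7)
After 'div': stack = [21, 21, 21, 15, 6, 0] (depth 6)

Answer: 6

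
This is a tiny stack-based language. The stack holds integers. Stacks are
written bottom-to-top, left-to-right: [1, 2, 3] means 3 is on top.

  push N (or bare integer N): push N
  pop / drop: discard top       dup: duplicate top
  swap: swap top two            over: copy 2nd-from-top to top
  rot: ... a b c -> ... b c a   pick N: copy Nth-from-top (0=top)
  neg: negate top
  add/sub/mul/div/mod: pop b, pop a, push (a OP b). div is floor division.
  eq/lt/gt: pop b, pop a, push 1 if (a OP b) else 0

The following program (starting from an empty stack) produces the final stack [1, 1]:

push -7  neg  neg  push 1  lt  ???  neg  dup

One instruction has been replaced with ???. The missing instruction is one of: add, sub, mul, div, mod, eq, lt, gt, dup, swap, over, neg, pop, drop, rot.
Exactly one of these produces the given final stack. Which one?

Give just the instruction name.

Stack before ???: [1]
Stack after ???:  [-1]
The instruction that transforms [1] -> [-1] is: neg

Answer: neg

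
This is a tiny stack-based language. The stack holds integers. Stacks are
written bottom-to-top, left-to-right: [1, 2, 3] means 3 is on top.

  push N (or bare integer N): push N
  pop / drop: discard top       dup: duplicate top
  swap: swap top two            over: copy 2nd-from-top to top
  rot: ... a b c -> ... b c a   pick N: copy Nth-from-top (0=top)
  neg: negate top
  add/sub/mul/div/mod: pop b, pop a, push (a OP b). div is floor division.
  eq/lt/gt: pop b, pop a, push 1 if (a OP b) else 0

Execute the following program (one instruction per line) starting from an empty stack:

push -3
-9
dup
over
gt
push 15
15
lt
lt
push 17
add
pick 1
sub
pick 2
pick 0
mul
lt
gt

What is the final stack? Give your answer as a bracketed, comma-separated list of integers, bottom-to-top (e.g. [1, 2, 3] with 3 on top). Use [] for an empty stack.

Answer: [-3, 0]

Derivation:
After 'push -3': [-3]
After 'push -9': [-3, -9]
After 'dup': [-3, -9, -9]
After 'over': [-3, -9, -9, -9]
After 'gt': [-3, -9, 0]
After 'push 15': [-3, -9, 0, 15]
After 'push 15': [-3, -9, 0, 15, 15]
After 'lt': [-3, -9, 0, 0]
After 'lt': [-3, -9, 0]
After 'push 17': [-3, -9, 0, 17]
After 'add': [-3, -9, 17]
After 'pick 1': [-3, -9, 17, -9]
After 'sub': [-3, -9, 26]
After 'pick 2': [-3, -9, 26, -3]
After 'pick 0': [-3, -9, 26, -3, -3]
After 'mul': [-3, -9, 26, 9]
After 'lt': [-3, -9, 0]
After 'gt': [-3, 0]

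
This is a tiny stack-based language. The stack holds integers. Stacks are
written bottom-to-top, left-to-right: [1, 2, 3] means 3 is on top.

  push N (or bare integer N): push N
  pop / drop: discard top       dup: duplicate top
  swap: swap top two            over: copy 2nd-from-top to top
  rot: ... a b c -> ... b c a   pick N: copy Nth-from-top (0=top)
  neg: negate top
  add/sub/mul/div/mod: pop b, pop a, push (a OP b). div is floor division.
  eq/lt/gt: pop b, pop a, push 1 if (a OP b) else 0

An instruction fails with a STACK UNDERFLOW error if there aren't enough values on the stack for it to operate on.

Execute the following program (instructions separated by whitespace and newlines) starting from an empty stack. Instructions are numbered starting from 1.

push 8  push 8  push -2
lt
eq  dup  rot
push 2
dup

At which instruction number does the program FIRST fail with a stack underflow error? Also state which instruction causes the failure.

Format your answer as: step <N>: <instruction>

Answer: step 7: rot

Derivation:
Step 1 ('push 8'): stack = [8], depth = 1
Step 2 ('push 8'): stack = [8, 8], depth = 2
Step 3 ('push -2'): stack = [8, 8, -2], depth = 3
Step 4 ('lt'): stack = [8, 0], depth = 2
Step 5 ('eq'): stack = [0], depth = 1
Step 6 ('dup'): stack = [0, 0], depth = 2
Step 7 ('rot'): needs 3 value(s) but depth is 2 — STACK UNDERFLOW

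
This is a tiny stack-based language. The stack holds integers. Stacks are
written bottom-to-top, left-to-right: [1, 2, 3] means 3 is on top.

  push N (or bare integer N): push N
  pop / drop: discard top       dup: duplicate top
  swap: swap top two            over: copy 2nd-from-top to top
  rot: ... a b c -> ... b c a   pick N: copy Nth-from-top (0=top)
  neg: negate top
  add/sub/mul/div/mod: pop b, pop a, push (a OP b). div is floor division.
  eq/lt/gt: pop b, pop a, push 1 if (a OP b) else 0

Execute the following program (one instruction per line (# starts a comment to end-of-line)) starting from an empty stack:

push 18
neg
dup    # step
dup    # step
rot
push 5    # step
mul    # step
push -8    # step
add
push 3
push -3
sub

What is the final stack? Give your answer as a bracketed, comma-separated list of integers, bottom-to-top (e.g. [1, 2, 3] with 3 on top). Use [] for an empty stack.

Answer: [-18, -18, -98, 6]

Derivation:
After 'push 18': [18]
After 'neg': [-18]
After 'dup': [-18, -18]
After 'dup': [-18, -18, -18]
After 'rot': [-18, -18, -18]
After 'push 5': [-18, -18, -18, 5]
After 'mul': [-18, -18, -90]
After 'push -8': [-18, -18, -90, -8]
After 'add': [-18, -18, -98]
After 'push 3': [-18, -18, -98, 3]
After 'push -3': [-18, -18, -98, 3, -3]
After 'sub': [-18, -18, -98, 6]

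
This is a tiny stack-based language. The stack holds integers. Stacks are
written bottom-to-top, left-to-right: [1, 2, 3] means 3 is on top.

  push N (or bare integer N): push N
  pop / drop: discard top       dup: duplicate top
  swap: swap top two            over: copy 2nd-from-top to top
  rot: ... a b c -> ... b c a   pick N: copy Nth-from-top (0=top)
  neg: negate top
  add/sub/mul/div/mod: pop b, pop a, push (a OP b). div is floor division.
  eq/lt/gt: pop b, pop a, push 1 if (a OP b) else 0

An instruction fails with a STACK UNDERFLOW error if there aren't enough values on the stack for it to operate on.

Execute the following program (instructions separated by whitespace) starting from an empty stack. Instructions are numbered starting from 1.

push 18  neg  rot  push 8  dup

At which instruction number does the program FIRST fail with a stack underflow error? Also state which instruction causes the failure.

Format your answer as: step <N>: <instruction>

Step 1 ('push 18'): stack = [18], depth = 1
Step 2 ('neg'): stack = [-18], depth = 1
Step 3 ('rot'): needs 3 value(s) but depth is 1 — STACK UNDERFLOW

Answer: step 3: rot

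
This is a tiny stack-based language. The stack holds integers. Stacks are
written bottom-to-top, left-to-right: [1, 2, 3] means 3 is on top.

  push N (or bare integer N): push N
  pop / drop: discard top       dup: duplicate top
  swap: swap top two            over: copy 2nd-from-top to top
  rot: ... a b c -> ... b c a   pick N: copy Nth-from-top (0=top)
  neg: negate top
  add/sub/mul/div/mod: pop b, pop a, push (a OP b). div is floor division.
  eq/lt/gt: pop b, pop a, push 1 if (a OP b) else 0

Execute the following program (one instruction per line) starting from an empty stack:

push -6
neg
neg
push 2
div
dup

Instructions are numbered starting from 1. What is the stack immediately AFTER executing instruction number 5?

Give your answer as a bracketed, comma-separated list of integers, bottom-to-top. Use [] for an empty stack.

Answer: [-3]

Derivation:
Step 1 ('push -6'): [-6]
Step 2 ('neg'): [6]
Step 3 ('neg'): [-6]
Step 4 ('push 2'): [-6, 2]
Step 5 ('div'): [-3]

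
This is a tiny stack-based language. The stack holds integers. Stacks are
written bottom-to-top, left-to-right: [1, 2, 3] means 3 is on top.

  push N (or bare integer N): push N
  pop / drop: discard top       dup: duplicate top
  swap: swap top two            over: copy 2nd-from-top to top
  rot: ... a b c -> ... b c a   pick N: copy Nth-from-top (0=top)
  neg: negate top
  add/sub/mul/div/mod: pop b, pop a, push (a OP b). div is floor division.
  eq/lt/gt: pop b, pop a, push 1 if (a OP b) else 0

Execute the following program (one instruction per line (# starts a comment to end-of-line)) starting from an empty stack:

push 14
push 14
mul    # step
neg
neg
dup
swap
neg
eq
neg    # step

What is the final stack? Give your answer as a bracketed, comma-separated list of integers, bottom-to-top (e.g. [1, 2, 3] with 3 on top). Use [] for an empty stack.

Answer: [0]

Derivation:
After 'push 14': [14]
After 'push 14': [14, 14]
After 'mul': [196]
After 'neg': [-196]
After 'neg': [196]
After 'dup': [196, 196]
After 'swap': [196, 196]
After 'neg': [196, -196]
After 'eq': [0]
After 'neg': [0]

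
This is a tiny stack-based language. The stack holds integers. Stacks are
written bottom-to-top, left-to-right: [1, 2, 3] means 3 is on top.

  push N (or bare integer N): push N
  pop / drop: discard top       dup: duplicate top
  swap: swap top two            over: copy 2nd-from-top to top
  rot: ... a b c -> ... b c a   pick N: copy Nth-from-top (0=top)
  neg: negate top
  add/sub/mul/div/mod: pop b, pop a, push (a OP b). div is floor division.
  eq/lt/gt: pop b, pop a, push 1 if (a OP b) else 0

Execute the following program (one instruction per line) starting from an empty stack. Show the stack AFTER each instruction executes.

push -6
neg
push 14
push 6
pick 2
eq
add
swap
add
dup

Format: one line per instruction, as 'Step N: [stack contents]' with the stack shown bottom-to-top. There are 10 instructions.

Step 1: [-6]
Step 2: [6]
Step 3: [6, 14]
Step 4: [6, 14, 6]
Step 5: [6, 14, 6, 6]
Step 6: [6, 14, 1]
Step 7: [6, 15]
Step 8: [15, 6]
Step 9: [21]
Step 10: [21, 21]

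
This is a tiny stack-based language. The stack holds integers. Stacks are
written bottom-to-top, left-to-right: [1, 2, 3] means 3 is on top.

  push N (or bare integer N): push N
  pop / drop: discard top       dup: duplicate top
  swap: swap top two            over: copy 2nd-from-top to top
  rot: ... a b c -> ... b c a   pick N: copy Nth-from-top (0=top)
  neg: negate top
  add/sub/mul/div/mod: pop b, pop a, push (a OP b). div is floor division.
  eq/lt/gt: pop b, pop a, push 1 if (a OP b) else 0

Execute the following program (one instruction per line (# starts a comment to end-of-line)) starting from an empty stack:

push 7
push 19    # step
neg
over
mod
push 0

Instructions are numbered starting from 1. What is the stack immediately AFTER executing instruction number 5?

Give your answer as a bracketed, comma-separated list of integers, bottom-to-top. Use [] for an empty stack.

Answer: [7, 2]

Derivation:
Step 1 ('push 7'): [7]
Step 2 ('push 19'): [7, 19]
Step 3 ('neg'): [7, -19]
Step 4 ('over'): [7, -19, 7]
Step 5 ('mod'): [7, 2]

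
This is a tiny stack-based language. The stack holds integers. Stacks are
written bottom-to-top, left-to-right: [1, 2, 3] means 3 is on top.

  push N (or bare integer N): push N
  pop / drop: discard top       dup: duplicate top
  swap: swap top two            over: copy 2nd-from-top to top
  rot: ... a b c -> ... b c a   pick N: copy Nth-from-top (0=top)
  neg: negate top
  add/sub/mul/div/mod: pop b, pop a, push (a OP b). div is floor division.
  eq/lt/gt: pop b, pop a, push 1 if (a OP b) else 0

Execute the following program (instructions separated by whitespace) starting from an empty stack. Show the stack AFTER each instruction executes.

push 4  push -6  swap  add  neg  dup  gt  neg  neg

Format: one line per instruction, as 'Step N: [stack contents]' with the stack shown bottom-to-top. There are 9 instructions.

Step 1: [4]
Step 2: [4, -6]
Step 3: [-6, 4]
Step 4: [-2]
Step 5: [2]
Step 6: [2, 2]
Step 7: [0]
Step 8: [0]
Step 9: [0]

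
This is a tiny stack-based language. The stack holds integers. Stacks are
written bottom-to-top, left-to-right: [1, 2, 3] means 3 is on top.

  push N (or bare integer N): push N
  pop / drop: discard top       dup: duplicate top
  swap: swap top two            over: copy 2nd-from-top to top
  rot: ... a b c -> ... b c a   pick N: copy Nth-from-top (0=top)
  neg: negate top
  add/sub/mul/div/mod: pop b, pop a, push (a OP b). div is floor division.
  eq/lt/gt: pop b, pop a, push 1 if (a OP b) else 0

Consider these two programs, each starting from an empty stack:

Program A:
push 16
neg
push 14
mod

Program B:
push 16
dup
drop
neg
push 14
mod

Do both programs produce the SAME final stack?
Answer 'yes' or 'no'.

Answer: yes

Derivation:
Program A trace:
  After 'push 16': [16]
  After 'neg': [-16]
  After 'push 14': [-16, 14]
  After 'mod': [12]
Program A final stack: [12]

Program B trace:
  After 'push 16': [16]
  After 'dup': [16, 16]
  After 'drop': [16]
  After 'neg': [-16]
  After 'push 14': [-16, 14]
  After 'mod': [12]
Program B final stack: [12]
Same: yes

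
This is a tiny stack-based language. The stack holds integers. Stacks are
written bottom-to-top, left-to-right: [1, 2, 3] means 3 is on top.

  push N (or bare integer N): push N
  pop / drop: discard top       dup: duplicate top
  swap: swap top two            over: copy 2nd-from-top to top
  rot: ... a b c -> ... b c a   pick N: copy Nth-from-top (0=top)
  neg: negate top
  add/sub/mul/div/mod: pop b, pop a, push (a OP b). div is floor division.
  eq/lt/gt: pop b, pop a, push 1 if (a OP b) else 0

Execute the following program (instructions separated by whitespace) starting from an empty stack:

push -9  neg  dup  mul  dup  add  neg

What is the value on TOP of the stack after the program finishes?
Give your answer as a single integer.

Answer: -162

Derivation:
After 'push -9': [-9]
After 'neg': [9]
After 'dup': [9, 9]
After 'mul': [81]
After 'dup': [81, 81]
After 'add': [162]
After 'neg': [-162]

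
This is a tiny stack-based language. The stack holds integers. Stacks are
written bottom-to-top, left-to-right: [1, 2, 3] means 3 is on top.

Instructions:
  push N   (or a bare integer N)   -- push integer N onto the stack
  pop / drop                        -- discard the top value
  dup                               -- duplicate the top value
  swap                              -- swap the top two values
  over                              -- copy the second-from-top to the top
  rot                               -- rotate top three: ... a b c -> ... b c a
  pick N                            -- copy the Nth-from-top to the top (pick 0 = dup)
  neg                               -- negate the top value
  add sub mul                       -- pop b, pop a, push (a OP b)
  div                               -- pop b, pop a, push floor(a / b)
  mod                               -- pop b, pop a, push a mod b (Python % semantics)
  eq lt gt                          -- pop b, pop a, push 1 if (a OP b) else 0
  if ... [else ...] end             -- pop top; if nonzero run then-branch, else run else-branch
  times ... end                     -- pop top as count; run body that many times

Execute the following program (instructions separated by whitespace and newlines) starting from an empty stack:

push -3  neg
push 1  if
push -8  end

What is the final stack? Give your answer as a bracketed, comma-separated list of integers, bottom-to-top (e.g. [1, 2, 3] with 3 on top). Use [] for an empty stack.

Answer: [3, -8]

Derivation:
After 'push -3': [-3]
After 'neg': [3]
After 'push 1': [3, 1]
After 'if': [3]
After 'push -8': [3, -8]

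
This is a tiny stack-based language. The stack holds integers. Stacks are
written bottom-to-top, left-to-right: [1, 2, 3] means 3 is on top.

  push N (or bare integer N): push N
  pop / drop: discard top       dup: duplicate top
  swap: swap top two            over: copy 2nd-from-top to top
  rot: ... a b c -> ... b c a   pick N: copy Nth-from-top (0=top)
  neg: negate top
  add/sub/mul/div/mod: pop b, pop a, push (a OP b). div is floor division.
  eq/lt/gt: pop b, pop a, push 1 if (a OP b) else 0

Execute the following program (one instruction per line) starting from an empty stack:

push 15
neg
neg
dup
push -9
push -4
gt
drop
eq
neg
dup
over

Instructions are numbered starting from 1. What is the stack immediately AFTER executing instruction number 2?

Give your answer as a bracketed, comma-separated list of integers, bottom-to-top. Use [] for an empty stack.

Step 1 ('push 15'): [15]
Step 2 ('neg'): [-15]

Answer: [-15]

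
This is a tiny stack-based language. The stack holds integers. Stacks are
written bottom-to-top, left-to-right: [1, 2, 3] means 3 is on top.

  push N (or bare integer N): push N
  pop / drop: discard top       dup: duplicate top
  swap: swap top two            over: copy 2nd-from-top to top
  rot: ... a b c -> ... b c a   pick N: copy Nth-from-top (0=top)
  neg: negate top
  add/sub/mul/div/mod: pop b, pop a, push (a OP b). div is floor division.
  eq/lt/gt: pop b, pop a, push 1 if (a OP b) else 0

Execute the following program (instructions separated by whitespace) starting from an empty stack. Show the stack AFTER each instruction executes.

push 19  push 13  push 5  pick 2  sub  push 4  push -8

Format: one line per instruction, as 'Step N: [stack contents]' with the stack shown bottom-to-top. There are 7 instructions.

Step 1: [19]
Step 2: [19, 13]
Step 3: [19, 13, 5]
Step 4: [19, 13, 5, 19]
Step 5: [19, 13, -14]
Step 6: [19, 13, -14, 4]
Step 7: [19, 13, -14, 4, -8]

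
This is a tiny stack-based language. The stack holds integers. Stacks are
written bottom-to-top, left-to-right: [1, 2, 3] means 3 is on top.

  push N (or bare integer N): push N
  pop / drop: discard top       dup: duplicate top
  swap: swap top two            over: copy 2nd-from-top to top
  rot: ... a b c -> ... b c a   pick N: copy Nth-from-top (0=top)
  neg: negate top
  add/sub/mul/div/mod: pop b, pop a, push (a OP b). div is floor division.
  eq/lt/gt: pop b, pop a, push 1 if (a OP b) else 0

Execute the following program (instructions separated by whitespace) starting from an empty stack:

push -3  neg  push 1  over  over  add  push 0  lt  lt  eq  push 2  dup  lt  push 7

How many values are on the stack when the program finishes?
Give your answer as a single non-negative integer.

Answer: 3

Derivation:
After 'push -3': stack = [-3] (depth 1)
After 'neg': stack = [3] (depth 1)
After 'push 1': stack = [3, 1] (depth 2)
After 'over': stack = [3, 1, 3] (depth 3)
After 'over': stack = [3, 1, 3, 1] (depth 4)
After 'add': stack = [3, 1, 4] (depth 3)
After 'push 0': stack = [3, 1, 4, 0] (depth 4)
After 'lt': stack = [3, 1, 0] (depth 3)
After 'lt': stack = [3, 0] (depth 2)
After 'eq': stack = [0] (depth 1)
After 'push 2': stack = [0, 2] (depth 2)
After 'dup': stack = [0, 2, 2] (depth 3)
After 'lt': stack = [0, 0] (depth 2)
After 'push 7': stack = [0, 0, 7] (depth 3)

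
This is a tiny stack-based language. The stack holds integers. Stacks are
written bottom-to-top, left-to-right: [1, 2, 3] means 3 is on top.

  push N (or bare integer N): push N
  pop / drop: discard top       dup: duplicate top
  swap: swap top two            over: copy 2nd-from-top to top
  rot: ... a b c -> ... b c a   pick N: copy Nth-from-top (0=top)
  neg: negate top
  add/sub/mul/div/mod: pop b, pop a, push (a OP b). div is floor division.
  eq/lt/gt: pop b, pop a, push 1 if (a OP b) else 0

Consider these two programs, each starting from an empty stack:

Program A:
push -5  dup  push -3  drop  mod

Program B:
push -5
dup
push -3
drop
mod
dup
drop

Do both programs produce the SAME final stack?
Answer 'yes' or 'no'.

Answer: yes

Derivation:
Program A trace:
  After 'push -5': [-5]
  After 'dup': [-5, -5]
  After 'push -3': [-5, -5, -3]
  After 'drop': [-5, -5]
  After 'mod': [0]
Program A final stack: [0]

Program B trace:
  After 'push -5': [-5]
  After 'dup': [-5, -5]
  After 'push -3': [-5, -5, -3]
  After 'drop': [-5, -5]
  After 'mod': [0]
  After 'dup': [0, 0]
  After 'drop': [0]
Program B final stack: [0]
Same: yes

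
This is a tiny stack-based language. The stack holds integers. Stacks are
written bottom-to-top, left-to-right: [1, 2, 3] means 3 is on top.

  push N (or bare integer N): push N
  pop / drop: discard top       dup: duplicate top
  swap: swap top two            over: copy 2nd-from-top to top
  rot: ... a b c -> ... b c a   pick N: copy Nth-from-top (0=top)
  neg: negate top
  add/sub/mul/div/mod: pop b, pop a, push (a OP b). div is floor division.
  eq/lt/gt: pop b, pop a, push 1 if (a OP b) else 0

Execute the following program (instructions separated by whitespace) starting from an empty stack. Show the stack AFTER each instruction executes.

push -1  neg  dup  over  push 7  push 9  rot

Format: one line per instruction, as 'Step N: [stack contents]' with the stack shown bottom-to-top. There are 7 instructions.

Step 1: [-1]
Step 2: [1]
Step 3: [1, 1]
Step 4: [1, 1, 1]
Step 5: [1, 1, 1, 7]
Step 6: [1, 1, 1, 7, 9]
Step 7: [1, 1, 7, 9, 1]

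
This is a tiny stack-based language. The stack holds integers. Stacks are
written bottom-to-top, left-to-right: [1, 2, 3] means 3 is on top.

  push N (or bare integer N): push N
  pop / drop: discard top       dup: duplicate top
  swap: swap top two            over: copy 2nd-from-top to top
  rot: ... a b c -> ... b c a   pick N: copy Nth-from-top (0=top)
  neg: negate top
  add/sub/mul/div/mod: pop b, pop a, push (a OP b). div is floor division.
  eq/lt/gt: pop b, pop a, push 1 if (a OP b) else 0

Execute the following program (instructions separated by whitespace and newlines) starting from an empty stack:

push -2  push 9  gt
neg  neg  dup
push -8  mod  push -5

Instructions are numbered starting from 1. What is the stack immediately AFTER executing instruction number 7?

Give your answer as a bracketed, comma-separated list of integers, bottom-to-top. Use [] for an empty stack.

Step 1 ('push -2'): [-2]
Step 2 ('push 9'): [-2, 9]
Step 3 ('gt'): [0]
Step 4 ('neg'): [0]
Step 5 ('neg'): [0]
Step 6 ('dup'): [0, 0]
Step 7 ('push -8'): [0, 0, -8]

Answer: [0, 0, -8]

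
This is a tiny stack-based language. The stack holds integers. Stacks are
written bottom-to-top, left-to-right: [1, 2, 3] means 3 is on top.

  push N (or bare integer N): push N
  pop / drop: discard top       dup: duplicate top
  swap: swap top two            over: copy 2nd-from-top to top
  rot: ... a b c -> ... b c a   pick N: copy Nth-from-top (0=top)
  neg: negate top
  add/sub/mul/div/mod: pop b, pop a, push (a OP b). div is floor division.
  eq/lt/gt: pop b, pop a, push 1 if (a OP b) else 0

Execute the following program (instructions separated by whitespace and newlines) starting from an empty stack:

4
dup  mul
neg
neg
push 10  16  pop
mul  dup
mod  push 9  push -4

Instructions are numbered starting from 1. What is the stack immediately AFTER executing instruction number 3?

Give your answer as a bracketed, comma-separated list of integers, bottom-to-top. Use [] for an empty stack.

Answer: [16]

Derivation:
Step 1 ('4'): [4]
Step 2 ('dup'): [4, 4]
Step 3 ('mul'): [16]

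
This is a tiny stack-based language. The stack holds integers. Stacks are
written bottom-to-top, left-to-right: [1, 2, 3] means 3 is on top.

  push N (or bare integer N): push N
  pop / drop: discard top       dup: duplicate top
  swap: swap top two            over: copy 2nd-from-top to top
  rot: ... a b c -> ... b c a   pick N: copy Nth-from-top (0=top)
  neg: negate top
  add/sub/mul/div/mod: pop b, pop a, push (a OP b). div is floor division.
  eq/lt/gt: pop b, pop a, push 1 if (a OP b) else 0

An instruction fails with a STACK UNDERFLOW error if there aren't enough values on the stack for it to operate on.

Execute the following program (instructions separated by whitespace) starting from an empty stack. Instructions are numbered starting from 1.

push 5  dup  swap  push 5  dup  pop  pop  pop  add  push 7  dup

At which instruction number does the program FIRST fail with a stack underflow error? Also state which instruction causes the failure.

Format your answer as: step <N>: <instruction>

Step 1 ('push 5'): stack = [5], depth = 1
Step 2 ('dup'): stack = [5, 5], depth = 2
Step 3 ('swap'): stack = [5, 5], depth = 2
Step 4 ('push 5'): stack = [5, 5, 5], depth = 3
Step 5 ('dup'): stack = [5, 5, 5, 5], depth = 4
Step 6 ('pop'): stack = [5, 5, 5], depth = 3
Step 7 ('pop'): stack = [5, 5], depth = 2
Step 8 ('pop'): stack = [5], depth = 1
Step 9 ('add'): needs 2 value(s) but depth is 1 — STACK UNDERFLOW

Answer: step 9: add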